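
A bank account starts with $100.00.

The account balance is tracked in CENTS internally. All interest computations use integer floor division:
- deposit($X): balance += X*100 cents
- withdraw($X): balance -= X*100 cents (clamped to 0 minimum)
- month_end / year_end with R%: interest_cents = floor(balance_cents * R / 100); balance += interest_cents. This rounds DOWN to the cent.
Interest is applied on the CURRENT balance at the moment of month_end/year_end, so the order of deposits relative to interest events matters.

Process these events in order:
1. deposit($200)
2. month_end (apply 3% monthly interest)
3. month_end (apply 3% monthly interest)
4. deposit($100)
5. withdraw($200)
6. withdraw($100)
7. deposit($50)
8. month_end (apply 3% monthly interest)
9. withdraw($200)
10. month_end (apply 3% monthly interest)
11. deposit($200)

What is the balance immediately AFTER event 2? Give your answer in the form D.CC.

Answer: 309.00

Derivation:
After 1 (deposit($200)): balance=$300.00 total_interest=$0.00
After 2 (month_end (apply 3% monthly interest)): balance=$309.00 total_interest=$9.00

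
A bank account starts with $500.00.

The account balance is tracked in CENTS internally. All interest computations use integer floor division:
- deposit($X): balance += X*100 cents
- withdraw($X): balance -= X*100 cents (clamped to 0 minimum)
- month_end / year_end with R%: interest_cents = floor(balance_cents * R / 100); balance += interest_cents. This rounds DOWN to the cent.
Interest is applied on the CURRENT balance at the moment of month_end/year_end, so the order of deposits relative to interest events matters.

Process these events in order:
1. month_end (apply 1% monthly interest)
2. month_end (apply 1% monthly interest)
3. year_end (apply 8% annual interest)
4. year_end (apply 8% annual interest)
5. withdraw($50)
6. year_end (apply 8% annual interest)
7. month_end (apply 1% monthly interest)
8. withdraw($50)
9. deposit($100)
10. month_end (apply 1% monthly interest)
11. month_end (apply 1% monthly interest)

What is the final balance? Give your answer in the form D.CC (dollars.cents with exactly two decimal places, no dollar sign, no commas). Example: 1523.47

Answer: 657.32

Derivation:
After 1 (month_end (apply 1% monthly interest)): balance=$505.00 total_interest=$5.00
After 2 (month_end (apply 1% monthly interest)): balance=$510.05 total_interest=$10.05
After 3 (year_end (apply 8% annual interest)): balance=$550.85 total_interest=$50.85
After 4 (year_end (apply 8% annual interest)): balance=$594.91 total_interest=$94.91
After 5 (withdraw($50)): balance=$544.91 total_interest=$94.91
After 6 (year_end (apply 8% annual interest)): balance=$588.50 total_interest=$138.50
After 7 (month_end (apply 1% monthly interest)): balance=$594.38 total_interest=$144.38
After 8 (withdraw($50)): balance=$544.38 total_interest=$144.38
After 9 (deposit($100)): balance=$644.38 total_interest=$144.38
After 10 (month_end (apply 1% monthly interest)): balance=$650.82 total_interest=$150.82
After 11 (month_end (apply 1% monthly interest)): balance=$657.32 total_interest=$157.32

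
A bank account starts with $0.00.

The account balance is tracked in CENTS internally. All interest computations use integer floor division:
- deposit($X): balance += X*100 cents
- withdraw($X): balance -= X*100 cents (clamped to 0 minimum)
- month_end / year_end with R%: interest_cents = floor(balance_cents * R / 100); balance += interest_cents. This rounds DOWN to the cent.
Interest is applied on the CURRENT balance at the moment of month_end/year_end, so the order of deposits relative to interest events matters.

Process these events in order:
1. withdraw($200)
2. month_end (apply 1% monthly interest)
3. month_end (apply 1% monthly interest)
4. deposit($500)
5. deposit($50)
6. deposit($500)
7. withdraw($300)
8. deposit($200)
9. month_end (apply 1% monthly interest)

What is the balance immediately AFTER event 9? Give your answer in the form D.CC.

After 1 (withdraw($200)): balance=$0.00 total_interest=$0.00
After 2 (month_end (apply 1% monthly interest)): balance=$0.00 total_interest=$0.00
After 3 (month_end (apply 1% monthly interest)): balance=$0.00 total_interest=$0.00
After 4 (deposit($500)): balance=$500.00 total_interest=$0.00
After 5 (deposit($50)): balance=$550.00 total_interest=$0.00
After 6 (deposit($500)): balance=$1050.00 total_interest=$0.00
After 7 (withdraw($300)): balance=$750.00 total_interest=$0.00
After 8 (deposit($200)): balance=$950.00 total_interest=$0.00
After 9 (month_end (apply 1% monthly interest)): balance=$959.50 total_interest=$9.50

Answer: 959.50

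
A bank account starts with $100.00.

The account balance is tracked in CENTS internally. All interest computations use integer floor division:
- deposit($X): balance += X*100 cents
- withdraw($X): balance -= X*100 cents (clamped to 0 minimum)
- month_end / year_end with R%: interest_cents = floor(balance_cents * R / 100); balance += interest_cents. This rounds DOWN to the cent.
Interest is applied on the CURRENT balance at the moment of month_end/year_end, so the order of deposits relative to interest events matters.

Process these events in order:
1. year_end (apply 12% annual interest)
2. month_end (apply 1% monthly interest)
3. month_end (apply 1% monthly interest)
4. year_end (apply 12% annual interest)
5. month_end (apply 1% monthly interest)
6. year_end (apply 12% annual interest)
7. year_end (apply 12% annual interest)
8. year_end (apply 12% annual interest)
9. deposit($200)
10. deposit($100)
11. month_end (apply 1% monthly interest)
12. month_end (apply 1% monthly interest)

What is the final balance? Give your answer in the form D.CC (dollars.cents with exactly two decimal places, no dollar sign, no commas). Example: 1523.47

Answer: 491.21

Derivation:
After 1 (year_end (apply 12% annual interest)): balance=$112.00 total_interest=$12.00
After 2 (month_end (apply 1% monthly interest)): balance=$113.12 total_interest=$13.12
After 3 (month_end (apply 1% monthly interest)): balance=$114.25 total_interest=$14.25
After 4 (year_end (apply 12% annual interest)): balance=$127.96 total_interest=$27.96
After 5 (month_end (apply 1% monthly interest)): balance=$129.23 total_interest=$29.23
After 6 (year_end (apply 12% annual interest)): balance=$144.73 total_interest=$44.73
After 7 (year_end (apply 12% annual interest)): balance=$162.09 total_interest=$62.09
After 8 (year_end (apply 12% annual interest)): balance=$181.54 total_interest=$81.54
After 9 (deposit($200)): balance=$381.54 total_interest=$81.54
After 10 (deposit($100)): balance=$481.54 total_interest=$81.54
After 11 (month_end (apply 1% monthly interest)): balance=$486.35 total_interest=$86.35
After 12 (month_end (apply 1% monthly interest)): balance=$491.21 total_interest=$91.21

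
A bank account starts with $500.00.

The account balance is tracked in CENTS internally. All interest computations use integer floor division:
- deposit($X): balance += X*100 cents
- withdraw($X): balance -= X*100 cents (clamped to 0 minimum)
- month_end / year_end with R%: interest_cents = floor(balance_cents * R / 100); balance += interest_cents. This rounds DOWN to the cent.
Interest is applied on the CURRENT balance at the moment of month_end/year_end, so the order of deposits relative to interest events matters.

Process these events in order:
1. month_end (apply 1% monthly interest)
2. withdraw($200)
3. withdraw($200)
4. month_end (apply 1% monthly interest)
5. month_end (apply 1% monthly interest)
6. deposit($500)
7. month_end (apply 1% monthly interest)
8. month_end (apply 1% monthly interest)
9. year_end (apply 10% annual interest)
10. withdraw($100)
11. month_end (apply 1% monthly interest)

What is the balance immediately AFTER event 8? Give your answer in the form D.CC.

After 1 (month_end (apply 1% monthly interest)): balance=$505.00 total_interest=$5.00
After 2 (withdraw($200)): balance=$305.00 total_interest=$5.00
After 3 (withdraw($200)): balance=$105.00 total_interest=$5.00
After 4 (month_end (apply 1% monthly interest)): balance=$106.05 total_interest=$6.05
After 5 (month_end (apply 1% monthly interest)): balance=$107.11 total_interest=$7.11
After 6 (deposit($500)): balance=$607.11 total_interest=$7.11
After 7 (month_end (apply 1% monthly interest)): balance=$613.18 total_interest=$13.18
After 8 (month_end (apply 1% monthly interest)): balance=$619.31 total_interest=$19.31

Answer: 619.31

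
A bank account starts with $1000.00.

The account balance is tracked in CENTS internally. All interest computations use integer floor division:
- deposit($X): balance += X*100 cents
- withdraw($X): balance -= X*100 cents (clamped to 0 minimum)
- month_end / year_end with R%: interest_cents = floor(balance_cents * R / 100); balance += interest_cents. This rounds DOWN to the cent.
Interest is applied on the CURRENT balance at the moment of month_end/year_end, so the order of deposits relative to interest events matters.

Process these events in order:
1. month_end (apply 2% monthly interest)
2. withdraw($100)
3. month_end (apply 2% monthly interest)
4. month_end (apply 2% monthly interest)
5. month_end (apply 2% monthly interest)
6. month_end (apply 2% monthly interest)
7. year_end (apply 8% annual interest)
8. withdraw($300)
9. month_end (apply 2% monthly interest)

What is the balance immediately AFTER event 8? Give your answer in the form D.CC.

After 1 (month_end (apply 2% monthly interest)): balance=$1020.00 total_interest=$20.00
After 2 (withdraw($100)): balance=$920.00 total_interest=$20.00
After 3 (month_end (apply 2% monthly interest)): balance=$938.40 total_interest=$38.40
After 4 (month_end (apply 2% monthly interest)): balance=$957.16 total_interest=$57.16
After 5 (month_end (apply 2% monthly interest)): balance=$976.30 total_interest=$76.30
After 6 (month_end (apply 2% monthly interest)): balance=$995.82 total_interest=$95.82
After 7 (year_end (apply 8% annual interest)): balance=$1075.48 total_interest=$175.48
After 8 (withdraw($300)): balance=$775.48 total_interest=$175.48

Answer: 775.48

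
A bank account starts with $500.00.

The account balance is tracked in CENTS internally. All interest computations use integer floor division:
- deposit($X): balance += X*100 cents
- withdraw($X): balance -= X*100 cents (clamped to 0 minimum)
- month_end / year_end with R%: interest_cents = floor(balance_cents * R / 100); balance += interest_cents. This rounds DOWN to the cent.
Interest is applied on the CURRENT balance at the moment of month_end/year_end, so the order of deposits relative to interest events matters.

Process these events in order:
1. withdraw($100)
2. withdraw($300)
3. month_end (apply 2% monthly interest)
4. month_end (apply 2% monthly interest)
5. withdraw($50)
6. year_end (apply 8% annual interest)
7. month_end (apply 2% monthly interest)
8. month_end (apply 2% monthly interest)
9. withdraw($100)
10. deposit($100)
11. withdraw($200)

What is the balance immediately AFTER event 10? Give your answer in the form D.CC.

After 1 (withdraw($100)): balance=$400.00 total_interest=$0.00
After 2 (withdraw($300)): balance=$100.00 total_interest=$0.00
After 3 (month_end (apply 2% monthly interest)): balance=$102.00 total_interest=$2.00
After 4 (month_end (apply 2% monthly interest)): balance=$104.04 total_interest=$4.04
After 5 (withdraw($50)): balance=$54.04 total_interest=$4.04
After 6 (year_end (apply 8% annual interest)): balance=$58.36 total_interest=$8.36
After 7 (month_end (apply 2% monthly interest)): balance=$59.52 total_interest=$9.52
After 8 (month_end (apply 2% monthly interest)): balance=$60.71 total_interest=$10.71
After 9 (withdraw($100)): balance=$0.00 total_interest=$10.71
After 10 (deposit($100)): balance=$100.00 total_interest=$10.71

Answer: 100.00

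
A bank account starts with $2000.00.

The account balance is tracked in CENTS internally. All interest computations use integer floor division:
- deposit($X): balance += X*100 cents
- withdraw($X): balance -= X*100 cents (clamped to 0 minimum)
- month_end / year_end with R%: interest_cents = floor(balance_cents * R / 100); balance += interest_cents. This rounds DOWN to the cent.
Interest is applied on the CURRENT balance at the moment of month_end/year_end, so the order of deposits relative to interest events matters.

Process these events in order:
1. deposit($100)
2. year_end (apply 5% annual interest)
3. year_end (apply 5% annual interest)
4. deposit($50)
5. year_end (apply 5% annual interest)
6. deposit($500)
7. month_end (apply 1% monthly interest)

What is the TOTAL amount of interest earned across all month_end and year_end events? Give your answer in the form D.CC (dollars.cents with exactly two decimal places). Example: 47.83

Answer: 363.34

Derivation:
After 1 (deposit($100)): balance=$2100.00 total_interest=$0.00
After 2 (year_end (apply 5% annual interest)): balance=$2205.00 total_interest=$105.00
After 3 (year_end (apply 5% annual interest)): balance=$2315.25 total_interest=$215.25
After 4 (deposit($50)): balance=$2365.25 total_interest=$215.25
After 5 (year_end (apply 5% annual interest)): balance=$2483.51 total_interest=$333.51
After 6 (deposit($500)): balance=$2983.51 total_interest=$333.51
After 7 (month_end (apply 1% monthly interest)): balance=$3013.34 total_interest=$363.34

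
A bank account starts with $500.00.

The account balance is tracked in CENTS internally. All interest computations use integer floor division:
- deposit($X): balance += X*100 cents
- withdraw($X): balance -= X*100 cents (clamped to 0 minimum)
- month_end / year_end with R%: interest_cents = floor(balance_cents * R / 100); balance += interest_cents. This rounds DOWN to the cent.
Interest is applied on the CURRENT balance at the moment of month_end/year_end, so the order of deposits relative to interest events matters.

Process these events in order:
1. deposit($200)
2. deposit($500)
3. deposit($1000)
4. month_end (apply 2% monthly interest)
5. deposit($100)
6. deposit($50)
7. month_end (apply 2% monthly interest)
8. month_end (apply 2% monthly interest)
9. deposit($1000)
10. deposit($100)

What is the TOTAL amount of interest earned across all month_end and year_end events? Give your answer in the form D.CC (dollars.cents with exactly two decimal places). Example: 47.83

Answer: 140.71

Derivation:
After 1 (deposit($200)): balance=$700.00 total_interest=$0.00
After 2 (deposit($500)): balance=$1200.00 total_interest=$0.00
After 3 (deposit($1000)): balance=$2200.00 total_interest=$0.00
After 4 (month_end (apply 2% monthly interest)): balance=$2244.00 total_interest=$44.00
After 5 (deposit($100)): balance=$2344.00 total_interest=$44.00
After 6 (deposit($50)): balance=$2394.00 total_interest=$44.00
After 7 (month_end (apply 2% monthly interest)): balance=$2441.88 total_interest=$91.88
After 8 (month_end (apply 2% monthly interest)): balance=$2490.71 total_interest=$140.71
After 9 (deposit($1000)): balance=$3490.71 total_interest=$140.71
After 10 (deposit($100)): balance=$3590.71 total_interest=$140.71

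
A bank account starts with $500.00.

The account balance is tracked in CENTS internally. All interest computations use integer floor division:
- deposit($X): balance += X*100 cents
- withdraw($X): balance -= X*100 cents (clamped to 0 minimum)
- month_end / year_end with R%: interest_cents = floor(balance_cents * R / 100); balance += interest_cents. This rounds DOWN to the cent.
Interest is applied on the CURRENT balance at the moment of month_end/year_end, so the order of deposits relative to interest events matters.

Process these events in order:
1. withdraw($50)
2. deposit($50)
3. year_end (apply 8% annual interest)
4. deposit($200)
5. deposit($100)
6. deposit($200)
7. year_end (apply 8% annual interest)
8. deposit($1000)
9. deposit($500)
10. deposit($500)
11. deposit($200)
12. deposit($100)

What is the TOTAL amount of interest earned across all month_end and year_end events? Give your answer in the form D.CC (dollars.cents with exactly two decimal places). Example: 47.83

After 1 (withdraw($50)): balance=$450.00 total_interest=$0.00
After 2 (deposit($50)): balance=$500.00 total_interest=$0.00
After 3 (year_end (apply 8% annual interest)): balance=$540.00 total_interest=$40.00
After 4 (deposit($200)): balance=$740.00 total_interest=$40.00
After 5 (deposit($100)): balance=$840.00 total_interest=$40.00
After 6 (deposit($200)): balance=$1040.00 total_interest=$40.00
After 7 (year_end (apply 8% annual interest)): balance=$1123.20 total_interest=$123.20
After 8 (deposit($1000)): balance=$2123.20 total_interest=$123.20
After 9 (deposit($500)): balance=$2623.20 total_interest=$123.20
After 10 (deposit($500)): balance=$3123.20 total_interest=$123.20
After 11 (deposit($200)): balance=$3323.20 total_interest=$123.20
After 12 (deposit($100)): balance=$3423.20 total_interest=$123.20

Answer: 123.20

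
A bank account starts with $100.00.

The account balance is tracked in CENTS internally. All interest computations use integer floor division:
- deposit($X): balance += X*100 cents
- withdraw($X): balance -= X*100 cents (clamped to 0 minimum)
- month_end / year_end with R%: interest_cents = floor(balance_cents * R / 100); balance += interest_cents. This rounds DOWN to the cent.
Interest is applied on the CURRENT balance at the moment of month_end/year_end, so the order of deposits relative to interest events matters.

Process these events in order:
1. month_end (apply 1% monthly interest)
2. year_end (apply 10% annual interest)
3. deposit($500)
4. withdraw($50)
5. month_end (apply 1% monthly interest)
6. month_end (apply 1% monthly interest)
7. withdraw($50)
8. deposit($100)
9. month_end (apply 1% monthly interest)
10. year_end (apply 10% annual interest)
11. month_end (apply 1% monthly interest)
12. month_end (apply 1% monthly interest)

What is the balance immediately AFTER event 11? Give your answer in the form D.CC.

After 1 (month_end (apply 1% monthly interest)): balance=$101.00 total_interest=$1.00
After 2 (year_end (apply 10% annual interest)): balance=$111.10 total_interest=$11.10
After 3 (deposit($500)): balance=$611.10 total_interest=$11.10
After 4 (withdraw($50)): balance=$561.10 total_interest=$11.10
After 5 (month_end (apply 1% monthly interest)): balance=$566.71 total_interest=$16.71
After 6 (month_end (apply 1% monthly interest)): balance=$572.37 total_interest=$22.37
After 7 (withdraw($50)): balance=$522.37 total_interest=$22.37
After 8 (deposit($100)): balance=$622.37 total_interest=$22.37
After 9 (month_end (apply 1% monthly interest)): balance=$628.59 total_interest=$28.59
After 10 (year_end (apply 10% annual interest)): balance=$691.44 total_interest=$91.44
After 11 (month_end (apply 1% monthly interest)): balance=$698.35 total_interest=$98.35

Answer: 698.35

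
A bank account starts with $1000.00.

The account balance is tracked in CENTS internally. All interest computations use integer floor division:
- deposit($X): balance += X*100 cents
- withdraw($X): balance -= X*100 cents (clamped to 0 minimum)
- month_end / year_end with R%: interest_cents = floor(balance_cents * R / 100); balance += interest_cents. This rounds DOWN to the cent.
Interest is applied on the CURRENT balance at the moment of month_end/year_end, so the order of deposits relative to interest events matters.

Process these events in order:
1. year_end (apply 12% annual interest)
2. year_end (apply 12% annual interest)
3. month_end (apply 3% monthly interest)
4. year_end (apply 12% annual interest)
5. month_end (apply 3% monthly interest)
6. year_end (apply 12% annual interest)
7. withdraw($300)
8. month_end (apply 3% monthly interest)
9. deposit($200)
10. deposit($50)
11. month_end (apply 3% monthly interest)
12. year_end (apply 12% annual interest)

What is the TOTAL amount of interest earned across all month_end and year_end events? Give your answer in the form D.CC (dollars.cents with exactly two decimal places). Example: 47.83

Answer: 965.43

Derivation:
After 1 (year_end (apply 12% annual interest)): balance=$1120.00 total_interest=$120.00
After 2 (year_end (apply 12% annual interest)): balance=$1254.40 total_interest=$254.40
After 3 (month_end (apply 3% monthly interest)): balance=$1292.03 total_interest=$292.03
After 4 (year_end (apply 12% annual interest)): balance=$1447.07 total_interest=$447.07
After 5 (month_end (apply 3% monthly interest)): balance=$1490.48 total_interest=$490.48
After 6 (year_end (apply 12% annual interest)): balance=$1669.33 total_interest=$669.33
After 7 (withdraw($300)): balance=$1369.33 total_interest=$669.33
After 8 (month_end (apply 3% monthly interest)): balance=$1410.40 total_interest=$710.40
After 9 (deposit($200)): balance=$1610.40 total_interest=$710.40
After 10 (deposit($50)): balance=$1660.40 total_interest=$710.40
After 11 (month_end (apply 3% monthly interest)): balance=$1710.21 total_interest=$760.21
After 12 (year_end (apply 12% annual interest)): balance=$1915.43 total_interest=$965.43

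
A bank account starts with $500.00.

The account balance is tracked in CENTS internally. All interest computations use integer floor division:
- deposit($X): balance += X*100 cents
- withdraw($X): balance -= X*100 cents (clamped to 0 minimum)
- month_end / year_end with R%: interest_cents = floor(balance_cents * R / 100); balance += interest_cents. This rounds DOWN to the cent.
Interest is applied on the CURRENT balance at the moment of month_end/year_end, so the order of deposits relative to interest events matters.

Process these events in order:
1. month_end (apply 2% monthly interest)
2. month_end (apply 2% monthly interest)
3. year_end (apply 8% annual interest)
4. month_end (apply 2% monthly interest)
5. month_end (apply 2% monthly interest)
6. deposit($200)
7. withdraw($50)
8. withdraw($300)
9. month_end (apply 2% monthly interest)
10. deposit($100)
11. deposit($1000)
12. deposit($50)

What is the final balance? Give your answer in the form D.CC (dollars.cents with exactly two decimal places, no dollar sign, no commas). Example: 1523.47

Answer: 1593.19

Derivation:
After 1 (month_end (apply 2% monthly interest)): balance=$510.00 total_interest=$10.00
After 2 (month_end (apply 2% monthly interest)): balance=$520.20 total_interest=$20.20
After 3 (year_end (apply 8% annual interest)): balance=$561.81 total_interest=$61.81
After 4 (month_end (apply 2% monthly interest)): balance=$573.04 total_interest=$73.04
After 5 (month_end (apply 2% monthly interest)): balance=$584.50 total_interest=$84.50
After 6 (deposit($200)): balance=$784.50 total_interest=$84.50
After 7 (withdraw($50)): balance=$734.50 total_interest=$84.50
After 8 (withdraw($300)): balance=$434.50 total_interest=$84.50
After 9 (month_end (apply 2% monthly interest)): balance=$443.19 total_interest=$93.19
After 10 (deposit($100)): balance=$543.19 total_interest=$93.19
After 11 (deposit($1000)): balance=$1543.19 total_interest=$93.19
After 12 (deposit($50)): balance=$1593.19 total_interest=$93.19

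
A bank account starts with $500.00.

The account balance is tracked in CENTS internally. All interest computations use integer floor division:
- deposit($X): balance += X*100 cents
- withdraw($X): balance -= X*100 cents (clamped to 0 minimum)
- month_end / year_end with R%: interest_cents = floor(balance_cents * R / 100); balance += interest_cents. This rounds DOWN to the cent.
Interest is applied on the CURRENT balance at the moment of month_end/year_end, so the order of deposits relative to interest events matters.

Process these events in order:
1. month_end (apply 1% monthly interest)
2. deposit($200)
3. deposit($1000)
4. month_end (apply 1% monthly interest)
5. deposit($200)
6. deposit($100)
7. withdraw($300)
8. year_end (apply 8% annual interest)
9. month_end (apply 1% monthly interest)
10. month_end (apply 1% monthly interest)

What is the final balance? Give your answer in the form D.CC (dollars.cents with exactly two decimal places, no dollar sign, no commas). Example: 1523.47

After 1 (month_end (apply 1% monthly interest)): balance=$505.00 total_interest=$5.00
After 2 (deposit($200)): balance=$705.00 total_interest=$5.00
After 3 (deposit($1000)): balance=$1705.00 total_interest=$5.00
After 4 (month_end (apply 1% monthly interest)): balance=$1722.05 total_interest=$22.05
After 5 (deposit($200)): balance=$1922.05 total_interest=$22.05
After 6 (deposit($100)): balance=$2022.05 total_interest=$22.05
After 7 (withdraw($300)): balance=$1722.05 total_interest=$22.05
After 8 (year_end (apply 8% annual interest)): balance=$1859.81 total_interest=$159.81
After 9 (month_end (apply 1% monthly interest)): balance=$1878.40 total_interest=$178.40
After 10 (month_end (apply 1% monthly interest)): balance=$1897.18 total_interest=$197.18

Answer: 1897.18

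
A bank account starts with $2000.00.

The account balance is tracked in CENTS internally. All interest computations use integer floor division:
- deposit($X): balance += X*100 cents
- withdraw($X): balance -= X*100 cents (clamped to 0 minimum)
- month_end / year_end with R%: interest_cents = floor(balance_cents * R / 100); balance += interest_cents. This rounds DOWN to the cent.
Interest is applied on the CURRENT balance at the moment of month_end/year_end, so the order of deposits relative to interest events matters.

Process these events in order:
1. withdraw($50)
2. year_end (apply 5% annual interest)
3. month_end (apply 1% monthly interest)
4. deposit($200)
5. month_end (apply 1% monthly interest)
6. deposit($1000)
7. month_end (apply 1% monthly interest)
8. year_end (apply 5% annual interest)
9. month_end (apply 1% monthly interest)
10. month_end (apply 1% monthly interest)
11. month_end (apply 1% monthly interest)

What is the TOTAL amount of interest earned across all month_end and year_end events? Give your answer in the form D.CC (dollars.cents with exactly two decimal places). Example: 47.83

After 1 (withdraw($50)): balance=$1950.00 total_interest=$0.00
After 2 (year_end (apply 5% annual interest)): balance=$2047.50 total_interest=$97.50
After 3 (month_end (apply 1% monthly interest)): balance=$2067.97 total_interest=$117.97
After 4 (deposit($200)): balance=$2267.97 total_interest=$117.97
After 5 (month_end (apply 1% monthly interest)): balance=$2290.64 total_interest=$140.64
After 6 (deposit($1000)): balance=$3290.64 total_interest=$140.64
After 7 (month_end (apply 1% monthly interest)): balance=$3323.54 total_interest=$173.54
After 8 (year_end (apply 5% annual interest)): balance=$3489.71 total_interest=$339.71
After 9 (month_end (apply 1% monthly interest)): balance=$3524.60 total_interest=$374.60
After 10 (month_end (apply 1% monthly interest)): balance=$3559.84 total_interest=$409.84
After 11 (month_end (apply 1% monthly interest)): balance=$3595.43 total_interest=$445.43

Answer: 445.43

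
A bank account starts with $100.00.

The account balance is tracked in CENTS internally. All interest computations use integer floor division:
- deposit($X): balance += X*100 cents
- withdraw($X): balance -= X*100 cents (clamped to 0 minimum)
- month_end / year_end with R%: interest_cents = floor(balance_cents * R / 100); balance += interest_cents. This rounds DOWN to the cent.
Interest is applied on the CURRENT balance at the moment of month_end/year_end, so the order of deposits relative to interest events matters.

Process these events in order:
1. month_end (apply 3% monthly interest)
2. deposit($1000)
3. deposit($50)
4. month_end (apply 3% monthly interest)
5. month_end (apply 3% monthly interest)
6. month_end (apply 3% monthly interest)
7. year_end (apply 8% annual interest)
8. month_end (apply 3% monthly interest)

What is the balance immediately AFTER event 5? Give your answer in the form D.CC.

Answer: 1223.21

Derivation:
After 1 (month_end (apply 3% monthly interest)): balance=$103.00 total_interest=$3.00
After 2 (deposit($1000)): balance=$1103.00 total_interest=$3.00
After 3 (deposit($50)): balance=$1153.00 total_interest=$3.00
After 4 (month_end (apply 3% monthly interest)): balance=$1187.59 total_interest=$37.59
After 5 (month_end (apply 3% monthly interest)): balance=$1223.21 total_interest=$73.21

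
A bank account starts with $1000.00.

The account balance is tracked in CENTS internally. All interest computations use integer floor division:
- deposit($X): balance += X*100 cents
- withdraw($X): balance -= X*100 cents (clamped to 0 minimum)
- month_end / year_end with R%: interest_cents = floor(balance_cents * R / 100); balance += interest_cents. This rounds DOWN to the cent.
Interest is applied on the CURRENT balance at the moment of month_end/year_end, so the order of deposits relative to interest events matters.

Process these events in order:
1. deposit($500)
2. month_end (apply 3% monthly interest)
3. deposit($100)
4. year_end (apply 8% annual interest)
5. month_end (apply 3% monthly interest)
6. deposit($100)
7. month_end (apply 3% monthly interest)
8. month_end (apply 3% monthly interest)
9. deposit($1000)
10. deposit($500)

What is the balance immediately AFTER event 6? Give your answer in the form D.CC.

After 1 (deposit($500)): balance=$1500.00 total_interest=$0.00
After 2 (month_end (apply 3% monthly interest)): balance=$1545.00 total_interest=$45.00
After 3 (deposit($100)): balance=$1645.00 total_interest=$45.00
After 4 (year_end (apply 8% annual interest)): balance=$1776.60 total_interest=$176.60
After 5 (month_end (apply 3% monthly interest)): balance=$1829.89 total_interest=$229.89
After 6 (deposit($100)): balance=$1929.89 total_interest=$229.89

Answer: 1929.89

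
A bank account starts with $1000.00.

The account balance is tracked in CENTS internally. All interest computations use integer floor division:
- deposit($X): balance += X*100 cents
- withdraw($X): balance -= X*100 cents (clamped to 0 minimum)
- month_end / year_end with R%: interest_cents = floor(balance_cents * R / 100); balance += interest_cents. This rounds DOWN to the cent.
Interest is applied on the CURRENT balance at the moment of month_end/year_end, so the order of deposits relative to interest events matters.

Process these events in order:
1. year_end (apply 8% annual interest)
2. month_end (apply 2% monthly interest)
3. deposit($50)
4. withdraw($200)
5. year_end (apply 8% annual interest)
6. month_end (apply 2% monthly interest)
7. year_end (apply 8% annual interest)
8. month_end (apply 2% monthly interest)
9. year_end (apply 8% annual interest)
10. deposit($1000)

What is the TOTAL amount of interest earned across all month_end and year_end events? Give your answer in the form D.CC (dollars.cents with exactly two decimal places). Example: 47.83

After 1 (year_end (apply 8% annual interest)): balance=$1080.00 total_interest=$80.00
After 2 (month_end (apply 2% monthly interest)): balance=$1101.60 total_interest=$101.60
After 3 (deposit($50)): balance=$1151.60 total_interest=$101.60
After 4 (withdraw($200)): balance=$951.60 total_interest=$101.60
After 5 (year_end (apply 8% annual interest)): balance=$1027.72 total_interest=$177.72
After 6 (month_end (apply 2% monthly interest)): balance=$1048.27 total_interest=$198.27
After 7 (year_end (apply 8% annual interest)): balance=$1132.13 total_interest=$282.13
After 8 (month_end (apply 2% monthly interest)): balance=$1154.77 total_interest=$304.77
After 9 (year_end (apply 8% annual interest)): balance=$1247.15 total_interest=$397.15
After 10 (deposit($1000)): balance=$2247.15 total_interest=$397.15

Answer: 397.15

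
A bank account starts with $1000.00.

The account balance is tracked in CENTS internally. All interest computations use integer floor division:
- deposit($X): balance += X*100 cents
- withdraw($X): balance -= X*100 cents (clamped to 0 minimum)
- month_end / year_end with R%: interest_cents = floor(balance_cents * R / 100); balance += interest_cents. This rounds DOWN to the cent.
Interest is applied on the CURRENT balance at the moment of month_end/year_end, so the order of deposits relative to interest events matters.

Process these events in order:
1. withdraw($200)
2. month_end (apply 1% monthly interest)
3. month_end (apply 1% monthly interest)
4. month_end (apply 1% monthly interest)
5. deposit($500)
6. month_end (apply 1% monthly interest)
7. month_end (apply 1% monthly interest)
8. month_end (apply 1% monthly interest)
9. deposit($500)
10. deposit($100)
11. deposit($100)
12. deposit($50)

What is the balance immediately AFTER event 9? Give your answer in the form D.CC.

After 1 (withdraw($200)): balance=$800.00 total_interest=$0.00
After 2 (month_end (apply 1% monthly interest)): balance=$808.00 total_interest=$8.00
After 3 (month_end (apply 1% monthly interest)): balance=$816.08 total_interest=$16.08
After 4 (month_end (apply 1% monthly interest)): balance=$824.24 total_interest=$24.24
After 5 (deposit($500)): balance=$1324.24 total_interest=$24.24
After 6 (month_end (apply 1% monthly interest)): balance=$1337.48 total_interest=$37.48
After 7 (month_end (apply 1% monthly interest)): balance=$1350.85 total_interest=$50.85
After 8 (month_end (apply 1% monthly interest)): balance=$1364.35 total_interest=$64.35
After 9 (deposit($500)): balance=$1864.35 total_interest=$64.35

Answer: 1864.35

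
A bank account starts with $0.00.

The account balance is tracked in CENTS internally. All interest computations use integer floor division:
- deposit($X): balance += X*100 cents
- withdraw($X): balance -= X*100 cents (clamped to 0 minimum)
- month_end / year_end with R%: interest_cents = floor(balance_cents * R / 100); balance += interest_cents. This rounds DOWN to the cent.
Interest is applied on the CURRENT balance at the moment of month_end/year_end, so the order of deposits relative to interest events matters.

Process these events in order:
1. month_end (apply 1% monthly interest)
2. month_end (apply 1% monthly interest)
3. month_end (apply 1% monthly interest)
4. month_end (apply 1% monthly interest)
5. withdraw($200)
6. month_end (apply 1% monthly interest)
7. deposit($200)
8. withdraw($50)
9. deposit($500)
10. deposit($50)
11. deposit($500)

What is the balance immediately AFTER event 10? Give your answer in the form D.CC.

After 1 (month_end (apply 1% monthly interest)): balance=$0.00 total_interest=$0.00
After 2 (month_end (apply 1% monthly interest)): balance=$0.00 total_interest=$0.00
After 3 (month_end (apply 1% monthly interest)): balance=$0.00 total_interest=$0.00
After 4 (month_end (apply 1% monthly interest)): balance=$0.00 total_interest=$0.00
After 5 (withdraw($200)): balance=$0.00 total_interest=$0.00
After 6 (month_end (apply 1% monthly interest)): balance=$0.00 total_interest=$0.00
After 7 (deposit($200)): balance=$200.00 total_interest=$0.00
After 8 (withdraw($50)): balance=$150.00 total_interest=$0.00
After 9 (deposit($500)): balance=$650.00 total_interest=$0.00
After 10 (deposit($50)): balance=$700.00 total_interest=$0.00

Answer: 700.00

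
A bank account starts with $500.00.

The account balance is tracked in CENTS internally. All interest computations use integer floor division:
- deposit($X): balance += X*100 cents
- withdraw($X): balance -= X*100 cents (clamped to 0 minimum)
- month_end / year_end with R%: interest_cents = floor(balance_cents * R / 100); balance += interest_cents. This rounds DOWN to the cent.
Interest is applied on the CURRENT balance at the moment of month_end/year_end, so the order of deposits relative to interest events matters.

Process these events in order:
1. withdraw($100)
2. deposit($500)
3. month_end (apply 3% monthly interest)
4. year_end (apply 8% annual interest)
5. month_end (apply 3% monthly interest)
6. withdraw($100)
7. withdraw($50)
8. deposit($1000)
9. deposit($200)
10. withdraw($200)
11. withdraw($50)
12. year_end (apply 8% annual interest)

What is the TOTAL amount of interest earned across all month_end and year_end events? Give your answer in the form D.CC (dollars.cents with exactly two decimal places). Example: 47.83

Answer: 277.68

Derivation:
After 1 (withdraw($100)): balance=$400.00 total_interest=$0.00
After 2 (deposit($500)): balance=$900.00 total_interest=$0.00
After 3 (month_end (apply 3% monthly interest)): balance=$927.00 total_interest=$27.00
After 4 (year_end (apply 8% annual interest)): balance=$1001.16 total_interest=$101.16
After 5 (month_end (apply 3% monthly interest)): balance=$1031.19 total_interest=$131.19
After 6 (withdraw($100)): balance=$931.19 total_interest=$131.19
After 7 (withdraw($50)): balance=$881.19 total_interest=$131.19
After 8 (deposit($1000)): balance=$1881.19 total_interest=$131.19
After 9 (deposit($200)): balance=$2081.19 total_interest=$131.19
After 10 (withdraw($200)): balance=$1881.19 total_interest=$131.19
After 11 (withdraw($50)): balance=$1831.19 total_interest=$131.19
After 12 (year_end (apply 8% annual interest)): balance=$1977.68 total_interest=$277.68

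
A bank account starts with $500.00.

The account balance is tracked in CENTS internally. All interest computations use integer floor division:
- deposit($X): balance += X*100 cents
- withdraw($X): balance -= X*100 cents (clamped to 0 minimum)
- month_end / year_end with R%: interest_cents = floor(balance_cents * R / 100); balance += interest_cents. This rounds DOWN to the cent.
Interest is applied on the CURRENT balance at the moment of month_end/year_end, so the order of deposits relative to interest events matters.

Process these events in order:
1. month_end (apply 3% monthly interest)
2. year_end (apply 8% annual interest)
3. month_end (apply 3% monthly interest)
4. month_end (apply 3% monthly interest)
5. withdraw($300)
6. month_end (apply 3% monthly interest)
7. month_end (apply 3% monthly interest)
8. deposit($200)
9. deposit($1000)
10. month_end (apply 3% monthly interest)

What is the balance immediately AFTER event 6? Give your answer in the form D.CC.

Answer: 298.76

Derivation:
After 1 (month_end (apply 3% monthly interest)): balance=$515.00 total_interest=$15.00
After 2 (year_end (apply 8% annual interest)): balance=$556.20 total_interest=$56.20
After 3 (month_end (apply 3% monthly interest)): balance=$572.88 total_interest=$72.88
After 4 (month_end (apply 3% monthly interest)): balance=$590.06 total_interest=$90.06
After 5 (withdraw($300)): balance=$290.06 total_interest=$90.06
After 6 (month_end (apply 3% monthly interest)): balance=$298.76 total_interest=$98.76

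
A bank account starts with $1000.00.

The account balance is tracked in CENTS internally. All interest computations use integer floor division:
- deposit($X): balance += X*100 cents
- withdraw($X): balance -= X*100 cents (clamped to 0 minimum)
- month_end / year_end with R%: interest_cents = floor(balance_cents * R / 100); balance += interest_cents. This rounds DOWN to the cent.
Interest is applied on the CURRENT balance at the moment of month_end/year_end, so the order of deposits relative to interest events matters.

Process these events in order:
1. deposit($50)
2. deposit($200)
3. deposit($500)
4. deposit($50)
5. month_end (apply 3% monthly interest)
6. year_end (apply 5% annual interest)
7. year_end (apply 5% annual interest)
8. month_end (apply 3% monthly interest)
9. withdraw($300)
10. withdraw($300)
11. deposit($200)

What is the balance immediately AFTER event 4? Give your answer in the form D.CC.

Answer: 1800.00

Derivation:
After 1 (deposit($50)): balance=$1050.00 total_interest=$0.00
After 2 (deposit($200)): balance=$1250.00 total_interest=$0.00
After 3 (deposit($500)): balance=$1750.00 total_interest=$0.00
After 4 (deposit($50)): balance=$1800.00 total_interest=$0.00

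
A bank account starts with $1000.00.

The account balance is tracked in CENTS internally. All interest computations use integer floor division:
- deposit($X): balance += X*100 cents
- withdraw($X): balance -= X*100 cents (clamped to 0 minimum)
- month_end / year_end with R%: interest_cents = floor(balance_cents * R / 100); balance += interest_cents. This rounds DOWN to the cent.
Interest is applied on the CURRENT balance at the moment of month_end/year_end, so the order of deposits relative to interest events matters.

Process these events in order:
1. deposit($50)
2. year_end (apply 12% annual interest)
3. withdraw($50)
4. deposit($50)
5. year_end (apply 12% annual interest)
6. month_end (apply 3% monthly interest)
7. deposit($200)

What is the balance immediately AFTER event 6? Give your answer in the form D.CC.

Answer: 1356.63

Derivation:
After 1 (deposit($50)): balance=$1050.00 total_interest=$0.00
After 2 (year_end (apply 12% annual interest)): balance=$1176.00 total_interest=$126.00
After 3 (withdraw($50)): balance=$1126.00 total_interest=$126.00
After 4 (deposit($50)): balance=$1176.00 total_interest=$126.00
After 5 (year_end (apply 12% annual interest)): balance=$1317.12 total_interest=$267.12
After 6 (month_end (apply 3% monthly interest)): balance=$1356.63 total_interest=$306.63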